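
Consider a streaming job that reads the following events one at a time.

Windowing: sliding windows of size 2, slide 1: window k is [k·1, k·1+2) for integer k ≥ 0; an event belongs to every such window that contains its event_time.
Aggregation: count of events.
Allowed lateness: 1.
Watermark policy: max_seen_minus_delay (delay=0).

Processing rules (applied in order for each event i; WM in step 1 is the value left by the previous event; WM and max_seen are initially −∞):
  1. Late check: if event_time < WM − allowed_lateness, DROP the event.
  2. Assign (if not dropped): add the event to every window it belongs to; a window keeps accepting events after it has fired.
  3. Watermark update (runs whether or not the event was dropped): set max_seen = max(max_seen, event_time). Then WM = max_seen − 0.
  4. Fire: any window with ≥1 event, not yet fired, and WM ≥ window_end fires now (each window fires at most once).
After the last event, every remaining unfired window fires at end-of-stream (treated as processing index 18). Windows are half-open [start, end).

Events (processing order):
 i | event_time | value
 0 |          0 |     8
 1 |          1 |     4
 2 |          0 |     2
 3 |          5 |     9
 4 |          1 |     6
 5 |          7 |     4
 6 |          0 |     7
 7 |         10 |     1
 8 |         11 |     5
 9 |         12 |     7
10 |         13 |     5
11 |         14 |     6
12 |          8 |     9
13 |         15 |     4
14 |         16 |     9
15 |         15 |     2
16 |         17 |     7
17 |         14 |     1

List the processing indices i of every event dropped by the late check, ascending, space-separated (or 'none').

i=0 t=0 v=8: → [0,2); WM=0
i=1 t=1 v=4: → [1,3),[0,2); WM=1
i=2 t=0 v=2: → [0,2); WM=1
i=3 t=5 v=9: → [5,7),[4,6); WM=5; [0,2) fires=3 [1,3) fires=1
i=4 t=1 v=6: DROP (t<5-1); WM=5
i=5 t=7 v=4: → [7,9),[6,8); WM=7; [4,6) fires=1 [5,7) fires=1
i=6 t=0 v=7: DROP (t<7-1); WM=7
i=7 t=10 v=1: → [10,12),[9,11); WM=10; [6,8) fires=1 [7,9) fires=1
i=8 t=11 v=5: → [11,13),[10,12); WM=11; [9,11) fires=1
i=9 t=12 v=7: → [12,14),[11,13); WM=12; [10,12) fires=2
i=10 t=13 v=5: → [13,15),[12,14); WM=13; [11,13) fires=2
i=11 t=14 v=6: → [14,16),[13,15); WM=14; [12,14) fires=2
i=12 t=8 v=9: DROP (t<14-1); WM=14
i=13 t=15 v=4: → [15,17),[14,16); WM=15; [13,15) fires=2
i=14 t=16 v=9: → [16,18),[15,17); WM=16; [14,16) fires=2
i=15 t=15 v=2: → [15,17),[14,16); WM=16
i=16 t=17 v=7: → [17,19),[16,18); WM=17; [15,17) fires=3
i=17 t=14 v=1: DROP (t<17-1); WM=17

4 6 12 17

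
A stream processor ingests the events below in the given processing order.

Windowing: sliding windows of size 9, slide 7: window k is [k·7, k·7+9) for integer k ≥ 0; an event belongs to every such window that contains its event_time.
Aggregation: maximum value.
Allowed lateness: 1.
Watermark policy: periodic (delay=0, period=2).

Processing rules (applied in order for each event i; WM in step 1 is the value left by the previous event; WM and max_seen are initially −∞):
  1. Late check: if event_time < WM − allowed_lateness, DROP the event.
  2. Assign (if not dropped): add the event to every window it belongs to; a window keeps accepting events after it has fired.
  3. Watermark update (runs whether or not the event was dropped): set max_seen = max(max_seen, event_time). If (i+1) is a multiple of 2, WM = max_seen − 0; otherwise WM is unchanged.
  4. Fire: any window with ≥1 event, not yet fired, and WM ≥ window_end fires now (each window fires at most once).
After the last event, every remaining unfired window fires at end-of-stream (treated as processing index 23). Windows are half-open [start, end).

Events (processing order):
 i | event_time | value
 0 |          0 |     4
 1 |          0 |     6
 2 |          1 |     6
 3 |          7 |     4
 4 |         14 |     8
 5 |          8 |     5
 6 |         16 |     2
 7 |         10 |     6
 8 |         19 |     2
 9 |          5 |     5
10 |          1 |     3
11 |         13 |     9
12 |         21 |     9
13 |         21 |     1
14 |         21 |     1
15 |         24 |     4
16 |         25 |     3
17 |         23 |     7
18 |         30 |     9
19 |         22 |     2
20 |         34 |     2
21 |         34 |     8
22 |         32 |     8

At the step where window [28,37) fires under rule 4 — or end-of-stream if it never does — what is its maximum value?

9

i=0 t=0 v=4: → [0,9); WM=−∞
i=1 t=0 v=6: → [0,9); WM=0
i=2 t=1 v=6: → [0,9); WM=0
i=3 t=7 v=4: → [7,16),[0,9); WM=7
i=4 t=14 v=8: → [14,23),[7,16); WM=7
i=5 t=8 v=5: → [7,16),[0,9); WM=14; [0,9) fires=6
i=6 t=16 v=2: → [14,23); WM=14
i=7 t=10 v=6: DROP (t<14-1); WM=16; [7,16) fires=8
i=8 t=19 v=2: → [14,23); WM=16
i=9 t=5 v=5: DROP (t<16-1); WM=19
i=10 t=1 v=3: DROP (t<19-1); WM=19
i=11 t=13 v=9: DROP (t<19-1); WM=19
i=12 t=21 v=9: → [21,30),[14,23); WM=19
i=13 t=21 v=1: → [21,30),[14,23); WM=21
i=14 t=21 v=1: → [21,30),[14,23); WM=21
i=15 t=24 v=4: → [21,30); WM=24; [14,23) fires=9
i=16 t=25 v=3: → [21,30); WM=24
i=17 t=23 v=7: → [21,30); WM=25
i=18 t=30 v=9: → [28,37); WM=25
i=19 t=22 v=2: DROP (t<25-1); WM=30; [21,30) fires=9
i=20 t=34 v=2: → [28,37); WM=30
i=21 t=34 v=8: → [28,37); WM=34
i=22 t=32 v=8: DROP (t<34-1); WM=34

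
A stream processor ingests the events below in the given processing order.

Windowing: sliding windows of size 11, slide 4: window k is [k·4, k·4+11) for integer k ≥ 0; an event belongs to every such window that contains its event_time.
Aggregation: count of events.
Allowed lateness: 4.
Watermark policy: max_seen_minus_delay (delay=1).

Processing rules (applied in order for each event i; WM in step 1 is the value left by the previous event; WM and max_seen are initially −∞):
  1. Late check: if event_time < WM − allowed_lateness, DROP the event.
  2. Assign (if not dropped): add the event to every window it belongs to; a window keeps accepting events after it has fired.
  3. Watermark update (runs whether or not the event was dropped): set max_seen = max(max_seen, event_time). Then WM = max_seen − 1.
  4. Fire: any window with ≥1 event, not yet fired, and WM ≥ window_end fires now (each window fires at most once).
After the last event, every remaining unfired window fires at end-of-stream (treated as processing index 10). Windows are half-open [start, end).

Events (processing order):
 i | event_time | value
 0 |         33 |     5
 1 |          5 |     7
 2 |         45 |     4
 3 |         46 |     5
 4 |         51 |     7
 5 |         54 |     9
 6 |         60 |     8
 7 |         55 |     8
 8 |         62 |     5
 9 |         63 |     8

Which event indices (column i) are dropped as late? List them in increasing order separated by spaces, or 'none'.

1

i=0 t=33 v=5: → [32,43),[28,39),[24,35); WM=32
i=1 t=5 v=7: DROP (t<32-4); WM=32
i=2 t=45 v=4: → [44,55),[40,51),[36,47); WM=44; [24,35) fires=1 [28,39) fires=1 [32,43) fires=1
i=3 t=46 v=5: → [44,55),[40,51),[36,47); WM=45
i=4 t=51 v=7: → [48,59),[44,55); WM=50; [36,47) fires=2
i=5 t=54 v=9: → [52,63),[48,59),[44,55); WM=53; [40,51) fires=2
i=6 t=60 v=8: → [60,71),[56,67),[52,63); WM=59; [44,55) fires=4 [48,59) fires=2
i=7 t=55 v=8: → [52,63),[48,59); WM=59
i=8 t=62 v=5: → [60,71),[56,67),[52,63); WM=61
i=9 t=63 v=8: → [60,71),[56,67); WM=62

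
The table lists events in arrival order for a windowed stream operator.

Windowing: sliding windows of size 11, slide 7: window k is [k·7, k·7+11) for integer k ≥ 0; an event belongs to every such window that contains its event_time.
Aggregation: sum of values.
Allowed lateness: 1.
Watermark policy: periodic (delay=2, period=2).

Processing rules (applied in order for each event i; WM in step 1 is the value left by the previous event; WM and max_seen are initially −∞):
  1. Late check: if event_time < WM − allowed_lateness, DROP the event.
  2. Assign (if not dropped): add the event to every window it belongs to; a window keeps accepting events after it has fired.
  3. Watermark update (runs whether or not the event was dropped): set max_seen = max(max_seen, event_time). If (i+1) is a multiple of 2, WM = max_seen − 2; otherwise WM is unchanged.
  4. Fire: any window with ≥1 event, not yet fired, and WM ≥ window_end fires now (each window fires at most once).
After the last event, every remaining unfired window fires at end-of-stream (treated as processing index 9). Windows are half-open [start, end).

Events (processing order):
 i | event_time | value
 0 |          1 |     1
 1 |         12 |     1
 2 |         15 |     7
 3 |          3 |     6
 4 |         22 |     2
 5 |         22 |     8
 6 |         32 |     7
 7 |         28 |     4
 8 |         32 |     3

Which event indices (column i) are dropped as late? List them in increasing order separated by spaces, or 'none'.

i=0 t=1 v=1: → [0,11); WM=−∞
i=1 t=12 v=1: → [7,18); WM=10
i=2 t=15 v=7: → [14,25),[7,18); WM=10
i=3 t=3 v=6: DROP (t<10-1); WM=13; [0,11) fires=1
i=4 t=22 v=2: → [21,32),[14,25); WM=13
i=5 t=22 v=8: → [21,32),[14,25); WM=20; [7,18) fires=8
i=6 t=32 v=7: → [28,39); WM=20
i=7 t=28 v=4: → [28,39),[21,32); WM=30; [14,25) fires=17
i=8 t=32 v=3: → [28,39); WM=30

3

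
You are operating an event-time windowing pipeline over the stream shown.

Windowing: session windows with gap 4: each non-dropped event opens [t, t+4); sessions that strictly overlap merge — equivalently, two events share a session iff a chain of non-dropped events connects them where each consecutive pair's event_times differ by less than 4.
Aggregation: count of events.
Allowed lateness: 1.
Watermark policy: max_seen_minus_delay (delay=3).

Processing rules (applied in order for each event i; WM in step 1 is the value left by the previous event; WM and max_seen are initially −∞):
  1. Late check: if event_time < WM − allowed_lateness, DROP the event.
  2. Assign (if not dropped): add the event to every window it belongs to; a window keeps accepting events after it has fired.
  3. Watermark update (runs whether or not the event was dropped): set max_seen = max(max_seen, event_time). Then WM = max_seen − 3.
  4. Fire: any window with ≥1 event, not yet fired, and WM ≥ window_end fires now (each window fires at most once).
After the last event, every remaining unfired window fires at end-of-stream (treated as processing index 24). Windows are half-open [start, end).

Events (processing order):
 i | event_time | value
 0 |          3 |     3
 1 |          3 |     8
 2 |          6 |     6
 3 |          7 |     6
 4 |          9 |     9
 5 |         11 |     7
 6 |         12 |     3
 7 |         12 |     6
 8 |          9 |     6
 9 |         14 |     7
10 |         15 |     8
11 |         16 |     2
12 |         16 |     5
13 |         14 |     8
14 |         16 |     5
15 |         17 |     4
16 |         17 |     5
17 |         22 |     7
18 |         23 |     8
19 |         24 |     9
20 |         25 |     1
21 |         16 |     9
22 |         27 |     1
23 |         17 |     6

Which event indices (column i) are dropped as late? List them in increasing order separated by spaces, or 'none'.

i=0 t=3 v=3: → [3,7); WM=0
i=1 t=3 v=8: → [3,7); WM=0
i=2 t=6 v=6: → [3,10); WM=3
i=3 t=7 v=6: → [3,11); WM=4
i=4 t=9 v=9: → [3,13); WM=6
i=5 t=11 v=7: → [3,15); WM=8
i=6 t=12 v=3: → [3,16); WM=9
i=7 t=12 v=6: → [3,16); WM=9
i=8 t=9 v=6: → [3,16); WM=9
i=9 t=14 v=7: → [3,18); WM=11
i=10 t=15 v=8: → [3,19); WM=12
i=11 t=16 v=2: → [3,20); WM=13
i=12 t=16 v=5: → [3,20); WM=13
i=13 t=14 v=8: → [3,20); WM=13
i=14 t=16 v=5: → [3,20); WM=13
i=15 t=17 v=4: → [3,21); WM=14
i=16 t=17 v=5: → [3,21); WM=14
i=17 t=22 v=7: → [22,26); WM=19
i=18 t=23 v=8: → [22,27); WM=20
i=19 t=24 v=9: → [22,28); WM=21
i=20 t=25 v=1: → [22,29); WM=22
i=21 t=16 v=9: DROP (t<22-1); WM=22
i=22 t=27 v=1: → [22,31); WM=24
i=23 t=17 v=6: DROP (t<24-1); WM=24

21 23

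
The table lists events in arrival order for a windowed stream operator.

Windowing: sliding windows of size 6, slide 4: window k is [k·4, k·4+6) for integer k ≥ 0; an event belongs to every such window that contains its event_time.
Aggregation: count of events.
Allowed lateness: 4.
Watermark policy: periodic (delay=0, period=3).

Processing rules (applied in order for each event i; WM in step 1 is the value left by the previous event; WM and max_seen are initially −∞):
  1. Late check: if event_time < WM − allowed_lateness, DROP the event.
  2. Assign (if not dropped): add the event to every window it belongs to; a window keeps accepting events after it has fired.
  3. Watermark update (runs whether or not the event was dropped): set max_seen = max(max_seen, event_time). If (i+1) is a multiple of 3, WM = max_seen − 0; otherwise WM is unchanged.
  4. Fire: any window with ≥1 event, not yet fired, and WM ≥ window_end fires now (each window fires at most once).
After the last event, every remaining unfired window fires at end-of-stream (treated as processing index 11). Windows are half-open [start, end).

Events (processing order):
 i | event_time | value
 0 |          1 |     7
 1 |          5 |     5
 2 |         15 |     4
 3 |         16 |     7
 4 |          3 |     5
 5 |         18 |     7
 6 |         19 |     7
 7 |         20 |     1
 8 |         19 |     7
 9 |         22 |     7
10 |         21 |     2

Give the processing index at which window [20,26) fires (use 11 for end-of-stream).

i=0 t=1 v=7: → [0,6); WM=−∞
i=1 t=5 v=5: → [4,10),[0,6); WM=−∞
i=2 t=15 v=4: → [12,18); WM=15; [0,6) fires=2 [4,10) fires=1
i=3 t=16 v=7: → [16,22),[12,18); WM=15
i=4 t=3 v=5: DROP (t<15-4); WM=15
i=5 t=18 v=7: → [16,22); WM=18; [12,18) fires=2
i=6 t=19 v=7: → [16,22); WM=18
i=7 t=20 v=1: → [20,26),[16,22); WM=18
i=8 t=19 v=7: → [16,22); WM=20
i=9 t=22 v=7: → [20,26); WM=20
i=10 t=21 v=2: → [20,26),[16,22); WM=20

11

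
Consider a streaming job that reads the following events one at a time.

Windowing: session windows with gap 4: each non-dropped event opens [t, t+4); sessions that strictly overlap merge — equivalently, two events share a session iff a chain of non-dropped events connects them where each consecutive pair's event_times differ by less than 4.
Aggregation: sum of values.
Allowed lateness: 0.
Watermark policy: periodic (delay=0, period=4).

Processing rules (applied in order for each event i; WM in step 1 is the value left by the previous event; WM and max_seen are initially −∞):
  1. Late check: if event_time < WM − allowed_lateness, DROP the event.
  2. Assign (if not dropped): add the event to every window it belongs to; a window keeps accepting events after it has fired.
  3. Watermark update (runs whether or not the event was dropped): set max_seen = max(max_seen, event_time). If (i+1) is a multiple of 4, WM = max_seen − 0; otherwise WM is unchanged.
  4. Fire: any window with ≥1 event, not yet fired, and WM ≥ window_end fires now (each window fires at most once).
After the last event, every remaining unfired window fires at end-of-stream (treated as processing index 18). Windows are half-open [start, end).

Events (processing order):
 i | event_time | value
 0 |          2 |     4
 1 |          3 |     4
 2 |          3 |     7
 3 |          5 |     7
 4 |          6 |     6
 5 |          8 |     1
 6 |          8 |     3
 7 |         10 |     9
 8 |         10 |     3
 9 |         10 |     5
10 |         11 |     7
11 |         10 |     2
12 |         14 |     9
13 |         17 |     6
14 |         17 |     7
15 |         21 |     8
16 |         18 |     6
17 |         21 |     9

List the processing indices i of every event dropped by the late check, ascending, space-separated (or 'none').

i=0 t=2 v=4: → [2,6); WM=−∞
i=1 t=3 v=4: → [2,7); WM=−∞
i=2 t=3 v=7: → [2,7); WM=−∞
i=3 t=5 v=7: → [2,9); WM=5
i=4 t=6 v=6: → [2,10); WM=5
i=5 t=8 v=1: → [2,12); WM=5
i=6 t=8 v=3: → [2,12); WM=5
i=7 t=10 v=9: → [2,14); WM=10
i=8 t=10 v=3: → [2,14); WM=10
i=9 t=10 v=5: → [2,14); WM=10
i=10 t=11 v=7: → [2,15); WM=10
i=11 t=10 v=2: → [2,15); WM=11
i=12 t=14 v=9: → [2,18); WM=11
i=13 t=17 v=6: → [2,21); WM=11
i=14 t=17 v=7: → [2,21); WM=11
i=15 t=21 v=8: → [21,25); WM=21
i=16 t=18 v=6: DROP (t<21-0); WM=21
i=17 t=21 v=9: → [21,25); WM=21

16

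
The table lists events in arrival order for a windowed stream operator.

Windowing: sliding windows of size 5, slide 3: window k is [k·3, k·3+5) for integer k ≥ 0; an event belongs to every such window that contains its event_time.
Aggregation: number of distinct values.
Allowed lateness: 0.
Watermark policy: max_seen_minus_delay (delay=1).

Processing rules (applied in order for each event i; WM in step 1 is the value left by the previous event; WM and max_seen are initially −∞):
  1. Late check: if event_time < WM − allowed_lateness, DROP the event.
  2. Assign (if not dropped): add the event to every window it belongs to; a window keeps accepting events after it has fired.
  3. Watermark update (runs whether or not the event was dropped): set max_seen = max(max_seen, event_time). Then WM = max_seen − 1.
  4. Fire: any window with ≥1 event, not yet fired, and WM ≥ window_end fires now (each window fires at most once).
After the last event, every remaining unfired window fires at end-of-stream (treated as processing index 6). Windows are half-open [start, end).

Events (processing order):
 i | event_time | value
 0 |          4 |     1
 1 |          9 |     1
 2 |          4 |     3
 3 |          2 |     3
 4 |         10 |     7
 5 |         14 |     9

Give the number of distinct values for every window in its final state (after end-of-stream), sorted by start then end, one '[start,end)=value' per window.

i=0 t=4 v=1: → [3,8),[0,5); WM=3
i=1 t=9 v=1: → [9,14),[6,11); WM=8; [0,5) fires=1 [3,8) fires=1
i=2 t=4 v=3: DROP (t<8-0); WM=8
i=3 t=2 v=3: DROP (t<8-0); WM=8
i=4 t=10 v=7: → [9,14),[6,11); WM=9
i=5 t=14 v=9: → [12,17); WM=13; [6,11) fires=2

[0,5)=1 [3,8)=1 [6,11)=2 [9,14)=2 [12,17)=1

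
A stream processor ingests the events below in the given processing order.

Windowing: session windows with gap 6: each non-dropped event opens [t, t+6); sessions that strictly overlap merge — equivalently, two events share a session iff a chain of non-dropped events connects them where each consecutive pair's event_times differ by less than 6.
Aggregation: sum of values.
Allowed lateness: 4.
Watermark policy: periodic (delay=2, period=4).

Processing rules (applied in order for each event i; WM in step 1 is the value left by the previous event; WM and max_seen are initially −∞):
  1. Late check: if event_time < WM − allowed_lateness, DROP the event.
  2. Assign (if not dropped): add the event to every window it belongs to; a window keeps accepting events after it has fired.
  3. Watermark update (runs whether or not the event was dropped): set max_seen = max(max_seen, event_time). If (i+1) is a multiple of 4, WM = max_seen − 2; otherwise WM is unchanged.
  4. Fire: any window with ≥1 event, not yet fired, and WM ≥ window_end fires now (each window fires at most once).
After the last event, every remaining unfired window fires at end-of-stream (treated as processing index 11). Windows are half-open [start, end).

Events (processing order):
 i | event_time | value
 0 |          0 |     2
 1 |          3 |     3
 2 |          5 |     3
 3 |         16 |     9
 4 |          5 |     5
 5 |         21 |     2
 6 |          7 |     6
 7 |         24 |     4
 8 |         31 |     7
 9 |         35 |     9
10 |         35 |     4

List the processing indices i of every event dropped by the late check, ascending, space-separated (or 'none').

i=0 t=0 v=2: → [0,6); WM=−∞
i=1 t=3 v=3: → [0,9); WM=−∞
i=2 t=5 v=3: → [0,11); WM=−∞
i=3 t=16 v=9: → [16,22); WM=14
i=4 t=5 v=5: DROP (t<14-4); WM=14
i=5 t=21 v=2: → [16,27); WM=14
i=6 t=7 v=6: DROP (t<14-4); WM=14
i=7 t=24 v=4: → [16,30); WM=22
i=8 t=31 v=7: → [31,37); WM=22
i=9 t=35 v=9: → [31,41); WM=22
i=10 t=35 v=4: → [31,41); WM=22

4 6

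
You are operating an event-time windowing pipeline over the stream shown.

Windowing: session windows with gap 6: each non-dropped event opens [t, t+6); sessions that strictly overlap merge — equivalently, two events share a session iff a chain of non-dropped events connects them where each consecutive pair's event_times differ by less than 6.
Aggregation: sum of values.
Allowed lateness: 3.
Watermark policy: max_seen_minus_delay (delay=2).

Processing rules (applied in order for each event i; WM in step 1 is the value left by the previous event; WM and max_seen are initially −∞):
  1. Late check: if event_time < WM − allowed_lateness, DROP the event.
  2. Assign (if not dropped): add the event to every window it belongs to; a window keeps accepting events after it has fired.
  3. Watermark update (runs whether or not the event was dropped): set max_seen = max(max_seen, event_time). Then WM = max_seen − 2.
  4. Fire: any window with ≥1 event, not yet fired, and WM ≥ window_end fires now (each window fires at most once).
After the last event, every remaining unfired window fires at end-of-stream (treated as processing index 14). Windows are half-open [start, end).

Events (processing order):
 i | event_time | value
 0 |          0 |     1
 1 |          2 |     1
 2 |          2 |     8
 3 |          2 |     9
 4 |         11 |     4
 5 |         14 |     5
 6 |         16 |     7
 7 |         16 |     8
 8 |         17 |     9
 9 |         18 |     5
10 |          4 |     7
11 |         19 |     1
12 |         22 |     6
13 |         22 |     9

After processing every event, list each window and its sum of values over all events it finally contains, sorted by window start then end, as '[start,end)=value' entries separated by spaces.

[0,8)=19 [11,28)=54

i=0 t=0 v=1: → [0,6); WM=-2
i=1 t=2 v=1: → [0,8); WM=0
i=2 t=2 v=8: → [0,8); WM=0
i=3 t=2 v=9: → [0,8); WM=0
i=4 t=11 v=4: → [11,17); WM=9
i=5 t=14 v=5: → [11,20); WM=12
i=6 t=16 v=7: → [11,22); WM=14
i=7 t=16 v=8: → [11,22); WM=14
i=8 t=17 v=9: → [11,23); WM=15
i=9 t=18 v=5: → [11,24); WM=16
i=10 t=4 v=7: DROP (t<16-3); WM=16
i=11 t=19 v=1: → [11,25); WM=17
i=12 t=22 v=6: → [11,28); WM=20
i=13 t=22 v=9: → [11,28); WM=20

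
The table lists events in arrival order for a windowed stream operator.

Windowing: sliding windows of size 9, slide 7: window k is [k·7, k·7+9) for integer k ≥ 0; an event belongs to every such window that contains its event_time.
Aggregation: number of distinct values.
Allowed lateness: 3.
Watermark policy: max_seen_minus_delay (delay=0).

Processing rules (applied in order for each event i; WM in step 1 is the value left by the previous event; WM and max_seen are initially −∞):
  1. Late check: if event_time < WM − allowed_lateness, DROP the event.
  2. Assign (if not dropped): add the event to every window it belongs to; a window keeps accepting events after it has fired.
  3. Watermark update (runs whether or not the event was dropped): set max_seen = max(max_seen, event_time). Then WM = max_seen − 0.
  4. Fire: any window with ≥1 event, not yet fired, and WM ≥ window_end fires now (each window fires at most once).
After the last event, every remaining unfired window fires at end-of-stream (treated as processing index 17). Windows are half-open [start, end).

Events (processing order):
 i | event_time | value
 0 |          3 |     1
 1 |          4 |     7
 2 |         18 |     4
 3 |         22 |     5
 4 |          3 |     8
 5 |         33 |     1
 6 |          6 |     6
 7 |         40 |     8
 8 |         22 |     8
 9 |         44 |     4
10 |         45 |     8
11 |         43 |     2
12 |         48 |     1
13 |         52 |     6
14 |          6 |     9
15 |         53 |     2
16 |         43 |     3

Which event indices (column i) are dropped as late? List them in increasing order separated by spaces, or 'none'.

i=0 t=3 v=1: → [0,9); WM=3
i=1 t=4 v=7: → [0,9); WM=4
i=2 t=18 v=4: → [14,23); WM=18; [0,9) fires=2
i=3 t=22 v=5: → [21,30),[14,23); WM=22
i=4 t=3 v=8: DROP (t<22-3); WM=22
i=5 t=33 v=1: → [28,37); WM=33; [14,23) fires=2 [21,30) fires=1
i=6 t=6 v=6: DROP (t<33-3); WM=33
i=7 t=40 v=8: → [35,44); WM=40; [28,37) fires=1
i=8 t=22 v=8: DROP (t<40-3); WM=40
i=9 t=44 v=4: → [42,51); WM=44; [35,44) fires=1
i=10 t=45 v=8: → [42,51); WM=45
i=11 t=43 v=2: → [42,51),[35,44); WM=45
i=12 t=48 v=1: → [42,51); WM=48
i=13 t=52 v=6: → [49,58); WM=52; [42,51) fires=4
i=14 t=6 v=9: DROP (t<52-3); WM=52
i=15 t=53 v=2: → [49,58); WM=53
i=16 t=43 v=3: DROP (t<53-3); WM=53

4 6 8 14 16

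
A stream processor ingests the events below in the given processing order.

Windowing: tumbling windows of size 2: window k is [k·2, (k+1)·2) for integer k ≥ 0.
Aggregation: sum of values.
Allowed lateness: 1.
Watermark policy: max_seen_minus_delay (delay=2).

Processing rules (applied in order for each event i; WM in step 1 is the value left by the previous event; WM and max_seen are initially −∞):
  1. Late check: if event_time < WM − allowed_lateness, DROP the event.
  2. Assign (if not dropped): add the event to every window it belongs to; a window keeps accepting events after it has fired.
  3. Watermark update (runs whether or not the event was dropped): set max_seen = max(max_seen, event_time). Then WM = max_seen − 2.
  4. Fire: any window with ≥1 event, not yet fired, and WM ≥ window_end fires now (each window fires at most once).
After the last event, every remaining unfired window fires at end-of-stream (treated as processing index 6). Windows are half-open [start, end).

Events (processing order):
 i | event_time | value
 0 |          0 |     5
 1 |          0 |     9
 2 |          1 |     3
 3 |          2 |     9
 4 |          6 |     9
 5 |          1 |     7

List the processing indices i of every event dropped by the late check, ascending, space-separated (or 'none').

5

i=0 t=0 v=5: → [0,2); WM=-2
i=1 t=0 v=9: → [0,2); WM=-2
i=2 t=1 v=3: → [0,2); WM=-1
i=3 t=2 v=9: → [2,4); WM=0
i=4 t=6 v=9: → [6,8); WM=4; [0,2) fires=17 [2,4) fires=9
i=5 t=1 v=7: DROP (t<4-1); WM=4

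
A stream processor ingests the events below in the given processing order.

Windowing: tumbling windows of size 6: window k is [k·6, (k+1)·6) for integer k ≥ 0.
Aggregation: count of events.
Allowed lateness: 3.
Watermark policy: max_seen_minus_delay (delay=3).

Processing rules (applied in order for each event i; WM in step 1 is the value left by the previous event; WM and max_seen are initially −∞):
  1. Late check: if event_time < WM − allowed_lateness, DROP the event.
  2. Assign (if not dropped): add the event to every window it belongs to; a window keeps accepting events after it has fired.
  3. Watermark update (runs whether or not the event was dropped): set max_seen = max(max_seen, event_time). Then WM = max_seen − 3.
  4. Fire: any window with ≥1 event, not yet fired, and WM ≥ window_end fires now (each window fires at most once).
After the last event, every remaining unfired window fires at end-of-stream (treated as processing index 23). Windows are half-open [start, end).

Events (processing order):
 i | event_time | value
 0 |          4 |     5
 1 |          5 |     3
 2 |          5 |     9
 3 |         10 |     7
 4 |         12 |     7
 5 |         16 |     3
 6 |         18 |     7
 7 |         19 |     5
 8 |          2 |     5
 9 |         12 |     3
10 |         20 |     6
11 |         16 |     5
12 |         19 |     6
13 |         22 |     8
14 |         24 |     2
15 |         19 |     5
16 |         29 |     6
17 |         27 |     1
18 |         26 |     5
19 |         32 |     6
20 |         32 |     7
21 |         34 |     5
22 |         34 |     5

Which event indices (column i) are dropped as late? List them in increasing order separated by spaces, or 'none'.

8 9

i=0 t=4 v=5: → [0,6); WM=1
i=1 t=5 v=3: → [0,6); WM=2
i=2 t=5 v=9: → [0,6); WM=2
i=3 t=10 v=7: → [6,12); WM=7; [0,6) fires=3
i=4 t=12 v=7: → [12,18); WM=9
i=5 t=16 v=3: → [12,18); WM=13; [6,12) fires=1
i=6 t=18 v=7: → [18,24); WM=15
i=7 t=19 v=5: → [18,24); WM=16
i=8 t=2 v=5: DROP (t<16-3); WM=16
i=9 t=12 v=3: DROP (t<16-3); WM=16
i=10 t=20 v=6: → [18,24); WM=17
i=11 t=16 v=5: → [12,18); WM=17
i=12 t=19 v=6: → [18,24); WM=17
i=13 t=22 v=8: → [18,24); WM=19; [12,18) fires=3
i=14 t=24 v=2: → [24,30); WM=21
i=15 t=19 v=5: → [18,24); WM=21
i=16 t=29 v=6: → [24,30); WM=26; [18,24) fires=6
i=17 t=27 v=1: → [24,30); WM=26
i=18 t=26 v=5: → [24,30); WM=26
i=19 t=32 v=6: → [30,36); WM=29
i=20 t=32 v=7: → [30,36); WM=29
i=21 t=34 v=5: → [30,36); WM=31; [24,30) fires=4
i=22 t=34 v=5: → [30,36); WM=31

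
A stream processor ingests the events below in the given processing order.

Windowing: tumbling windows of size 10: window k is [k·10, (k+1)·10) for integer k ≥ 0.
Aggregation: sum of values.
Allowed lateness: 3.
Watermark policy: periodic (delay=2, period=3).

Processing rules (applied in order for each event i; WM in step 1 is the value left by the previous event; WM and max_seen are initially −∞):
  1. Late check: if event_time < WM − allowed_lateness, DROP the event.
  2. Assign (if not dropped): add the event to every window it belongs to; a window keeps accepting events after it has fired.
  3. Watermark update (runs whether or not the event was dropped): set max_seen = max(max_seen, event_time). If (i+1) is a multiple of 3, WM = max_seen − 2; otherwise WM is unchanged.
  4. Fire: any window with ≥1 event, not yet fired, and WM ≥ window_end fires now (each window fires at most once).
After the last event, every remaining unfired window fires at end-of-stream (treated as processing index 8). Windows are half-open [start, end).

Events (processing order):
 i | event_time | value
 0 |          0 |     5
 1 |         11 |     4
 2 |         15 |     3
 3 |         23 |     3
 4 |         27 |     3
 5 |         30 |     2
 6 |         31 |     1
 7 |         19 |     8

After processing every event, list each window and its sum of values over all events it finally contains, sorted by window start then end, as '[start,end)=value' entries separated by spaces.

i=0 t=0 v=5: → [0,10); WM=−∞
i=1 t=11 v=4: → [10,20); WM=−∞
i=2 t=15 v=3: → [10,20); WM=13; [0,10) fires=5
i=3 t=23 v=3: → [20,30); WM=13
i=4 t=27 v=3: → [20,30); WM=13
i=5 t=30 v=2: → [30,40); WM=28; [10,20) fires=7
i=6 t=31 v=1: → [30,40); WM=28
i=7 t=19 v=8: DROP (t<28-3); WM=28

[0,10)=5 [10,20)=7 [20,30)=6 [30,40)=3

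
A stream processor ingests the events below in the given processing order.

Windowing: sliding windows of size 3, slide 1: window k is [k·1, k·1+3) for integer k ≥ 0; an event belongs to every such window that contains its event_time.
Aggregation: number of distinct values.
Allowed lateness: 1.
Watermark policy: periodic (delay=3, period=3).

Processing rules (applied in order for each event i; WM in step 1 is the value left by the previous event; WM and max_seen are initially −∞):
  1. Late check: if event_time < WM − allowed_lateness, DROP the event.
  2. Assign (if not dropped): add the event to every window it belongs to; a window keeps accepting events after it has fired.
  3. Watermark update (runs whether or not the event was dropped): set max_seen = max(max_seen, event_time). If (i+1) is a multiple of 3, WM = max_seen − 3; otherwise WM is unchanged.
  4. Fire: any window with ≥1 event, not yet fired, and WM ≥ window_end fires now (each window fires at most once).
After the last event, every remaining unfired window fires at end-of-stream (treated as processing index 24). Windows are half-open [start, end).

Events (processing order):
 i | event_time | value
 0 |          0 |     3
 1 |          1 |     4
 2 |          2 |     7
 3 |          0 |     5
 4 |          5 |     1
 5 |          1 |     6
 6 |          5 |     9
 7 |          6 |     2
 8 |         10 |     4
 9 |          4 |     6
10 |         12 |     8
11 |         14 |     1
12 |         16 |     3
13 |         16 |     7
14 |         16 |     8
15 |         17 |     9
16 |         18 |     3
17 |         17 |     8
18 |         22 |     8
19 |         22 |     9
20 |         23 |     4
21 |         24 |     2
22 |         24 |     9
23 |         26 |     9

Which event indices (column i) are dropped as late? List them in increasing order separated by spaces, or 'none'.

i=0 t=0 v=3: → [0,3); WM=−∞
i=1 t=1 v=4: → [1,4),[0,3); WM=−∞
i=2 t=2 v=7: → [2,5),[1,4),[0,3); WM=-1
i=3 t=0 v=5: → [0,3); WM=-1
i=4 t=5 v=1: → [5,8),[4,7),[3,6); WM=-1
i=5 t=1 v=6: → [1,4),[0,3); WM=2
i=6 t=5 v=9: → [5,8),[4,7),[3,6); WM=2
i=7 t=6 v=2: → [6,9),[5,8),[4,7); WM=2
i=8 t=10 v=4: → [10,13),[9,12),[8,11); WM=7; [0,3) fires=5 [1,4) fires=3 [2,5) fires=1 [3,6) fires=2 [4,7) fires=3
i=9 t=4 v=6: DROP (t<7-1); WM=7
i=10 t=12 v=8: → [12,15),[11,14),[10,13); WM=7
i=11 t=14 v=1: → [14,17),[13,16),[12,15); WM=11; [5,8) fires=3 [6,9) fires=1 [8,11) fires=1
i=12 t=16 v=3: → [16,19),[15,18),[14,17); WM=11
i=13 t=16 v=7: → [16,19),[15,18),[14,17); WM=11
i=14 t=16 v=8: → [16,19),[15,18),[14,17); WM=13; [9,12) fires=1 [10,13) fires=2
i=15 t=17 v=9: → [17,20),[16,19),[15,18); WM=13
i=16 t=18 v=3: → [18,21),[17,20),[16,19); WM=13
i=17 t=17 v=8: → [17,20),[16,19),[15,18); WM=15; [11,14) fires=1 [12,15) fires=2
i=18 t=22 v=8: → [22,25),[21,24),[20,23); WM=15
i=19 t=22 v=9: → [22,25),[21,24),[20,23); WM=15
i=20 t=23 v=4: → [23,26),[22,25),[21,24); WM=20; [13,16) fires=1 [14,17) fires=4 [15,18) fires=4 [16,19) fires=4 [17,20) fires=3
i=21 t=24 v=2: → [24,27),[23,26),[22,25); WM=20
i=22 t=24 v=9: → [24,27),[23,26),[22,25); WM=20
i=23 t=26 v=9: → [26,29),[25,28),[24,27); WM=23; [18,21) fires=1 [20,23) fires=2

9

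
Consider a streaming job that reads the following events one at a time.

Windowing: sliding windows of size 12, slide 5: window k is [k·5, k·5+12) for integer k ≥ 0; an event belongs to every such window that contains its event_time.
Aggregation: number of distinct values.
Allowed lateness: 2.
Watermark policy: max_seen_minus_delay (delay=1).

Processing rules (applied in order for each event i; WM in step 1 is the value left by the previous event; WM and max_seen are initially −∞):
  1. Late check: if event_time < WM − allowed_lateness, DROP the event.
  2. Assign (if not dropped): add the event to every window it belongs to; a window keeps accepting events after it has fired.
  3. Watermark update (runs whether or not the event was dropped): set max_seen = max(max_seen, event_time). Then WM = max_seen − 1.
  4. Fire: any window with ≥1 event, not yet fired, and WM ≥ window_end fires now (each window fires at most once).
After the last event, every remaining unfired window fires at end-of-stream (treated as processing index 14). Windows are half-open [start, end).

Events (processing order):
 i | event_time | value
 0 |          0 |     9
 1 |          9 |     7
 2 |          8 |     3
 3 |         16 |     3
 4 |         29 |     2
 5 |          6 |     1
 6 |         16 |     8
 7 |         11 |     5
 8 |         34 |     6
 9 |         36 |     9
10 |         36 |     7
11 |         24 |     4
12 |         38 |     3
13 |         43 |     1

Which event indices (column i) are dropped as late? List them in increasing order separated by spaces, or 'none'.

5 6 7 11

i=0 t=0 v=9: → [0,12); WM=-1
i=1 t=9 v=7: → [5,17),[0,12); WM=8
i=2 t=8 v=3: → [5,17),[0,12); WM=8
i=3 t=16 v=3: → [15,27),[10,22),[5,17); WM=15; [0,12) fires=3
i=4 t=29 v=2: → [25,37),[20,32); WM=28; [5,17) fires=2 [10,22) fires=1 [15,27) fires=1
i=5 t=6 v=1: DROP (t<28-2); WM=28
i=6 t=16 v=8: DROP (t<28-2); WM=28
i=7 t=11 v=5: DROP (t<28-2); WM=28
i=8 t=34 v=6: → [30,42),[25,37); WM=33; [20,32) fires=1
i=9 t=36 v=9: → [35,47),[30,42),[25,37); WM=35
i=10 t=36 v=7: → [35,47),[30,42),[25,37); WM=35
i=11 t=24 v=4: DROP (t<35-2); WM=35
i=12 t=38 v=3: → [35,47),[30,42); WM=37; [25,37) fires=4
i=13 t=43 v=1: → [40,52),[35,47); WM=42; [30,42) fires=4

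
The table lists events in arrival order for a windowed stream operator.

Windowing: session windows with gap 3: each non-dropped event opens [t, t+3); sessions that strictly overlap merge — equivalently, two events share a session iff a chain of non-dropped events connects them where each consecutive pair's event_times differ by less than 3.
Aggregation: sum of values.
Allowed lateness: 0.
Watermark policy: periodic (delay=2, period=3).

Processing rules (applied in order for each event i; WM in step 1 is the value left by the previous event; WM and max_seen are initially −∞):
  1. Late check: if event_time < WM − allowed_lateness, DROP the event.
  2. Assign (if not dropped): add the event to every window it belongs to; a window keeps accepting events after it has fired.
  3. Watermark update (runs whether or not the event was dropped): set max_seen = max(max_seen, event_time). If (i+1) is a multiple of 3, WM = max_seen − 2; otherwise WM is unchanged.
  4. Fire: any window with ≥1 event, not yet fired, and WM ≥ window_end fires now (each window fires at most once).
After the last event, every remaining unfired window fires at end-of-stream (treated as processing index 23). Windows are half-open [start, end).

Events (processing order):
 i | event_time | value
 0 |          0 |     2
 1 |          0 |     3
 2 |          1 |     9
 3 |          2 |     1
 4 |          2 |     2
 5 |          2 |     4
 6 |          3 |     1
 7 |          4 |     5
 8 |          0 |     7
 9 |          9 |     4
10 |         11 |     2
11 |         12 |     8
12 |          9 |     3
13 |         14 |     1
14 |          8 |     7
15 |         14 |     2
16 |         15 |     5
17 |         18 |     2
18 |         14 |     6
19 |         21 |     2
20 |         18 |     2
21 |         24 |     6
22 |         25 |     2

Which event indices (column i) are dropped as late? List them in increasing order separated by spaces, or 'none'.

i=0 t=0 v=2: → [0,3); WM=−∞
i=1 t=0 v=3: → [0,3); WM=−∞
i=2 t=1 v=9: → [0,4); WM=-1
i=3 t=2 v=1: → [0,5); WM=-1
i=4 t=2 v=2: → [0,5); WM=-1
i=5 t=2 v=4: → [0,5); WM=0
i=6 t=3 v=1: → [0,6); WM=0
i=7 t=4 v=5: → [0,7); WM=0
i=8 t=0 v=7: → [0,7); WM=2
i=9 t=9 v=4: → [9,12); WM=2
i=10 t=11 v=2: → [9,14); WM=2
i=11 t=12 v=8: → [9,15); WM=10
i=12 t=9 v=3: DROP (t<10-0); WM=10
i=13 t=14 v=1: → [9,17); WM=10
i=14 t=8 v=7: DROP (t<10-0); WM=12
i=15 t=14 v=2: → [9,17); WM=12
i=16 t=15 v=5: → [9,18); WM=12
i=17 t=18 v=2: → [18,21); WM=16
i=18 t=14 v=6: DROP (t<16-0); WM=16
i=19 t=21 v=2: → [21,24); WM=16
i=20 t=18 v=2: → [18,21); WM=19
i=21 t=24 v=6: → [24,27); WM=19
i=22 t=25 v=2: → [24,28); WM=19

12 14 18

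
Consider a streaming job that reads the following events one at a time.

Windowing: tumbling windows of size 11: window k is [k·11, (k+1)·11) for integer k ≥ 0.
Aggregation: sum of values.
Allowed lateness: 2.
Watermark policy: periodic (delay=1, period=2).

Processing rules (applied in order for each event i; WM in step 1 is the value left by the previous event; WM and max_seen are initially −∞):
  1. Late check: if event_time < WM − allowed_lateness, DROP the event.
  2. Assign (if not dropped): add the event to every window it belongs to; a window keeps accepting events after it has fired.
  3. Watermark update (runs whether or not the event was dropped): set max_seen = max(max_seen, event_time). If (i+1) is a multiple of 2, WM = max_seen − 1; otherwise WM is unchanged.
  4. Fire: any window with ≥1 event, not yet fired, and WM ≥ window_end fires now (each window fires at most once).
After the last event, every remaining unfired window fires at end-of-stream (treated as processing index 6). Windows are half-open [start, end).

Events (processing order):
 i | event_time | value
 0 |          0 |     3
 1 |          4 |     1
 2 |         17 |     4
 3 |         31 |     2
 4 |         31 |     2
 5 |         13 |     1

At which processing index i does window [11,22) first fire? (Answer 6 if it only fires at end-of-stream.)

3

i=0 t=0 v=3: → [0,11); WM=−∞
i=1 t=4 v=1: → [0,11); WM=3
i=2 t=17 v=4: → [11,22); WM=3
i=3 t=31 v=2: → [22,33); WM=30; [0,11) fires=4 [11,22) fires=4
i=4 t=31 v=2: → [22,33); WM=30
i=5 t=13 v=1: DROP (t<30-2); WM=30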